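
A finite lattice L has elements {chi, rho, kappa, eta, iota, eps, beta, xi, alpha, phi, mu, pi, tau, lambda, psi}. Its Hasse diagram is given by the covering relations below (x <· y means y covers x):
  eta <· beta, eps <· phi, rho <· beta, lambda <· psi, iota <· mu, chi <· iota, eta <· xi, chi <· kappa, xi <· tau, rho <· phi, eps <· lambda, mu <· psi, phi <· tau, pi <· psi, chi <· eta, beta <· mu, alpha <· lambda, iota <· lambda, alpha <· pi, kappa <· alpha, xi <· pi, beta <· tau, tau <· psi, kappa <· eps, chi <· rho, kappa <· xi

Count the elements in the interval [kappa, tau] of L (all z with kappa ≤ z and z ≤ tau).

The interval [kappa, tau] = {eps, kappa, phi, tau, xi}, which has 5 elements.

5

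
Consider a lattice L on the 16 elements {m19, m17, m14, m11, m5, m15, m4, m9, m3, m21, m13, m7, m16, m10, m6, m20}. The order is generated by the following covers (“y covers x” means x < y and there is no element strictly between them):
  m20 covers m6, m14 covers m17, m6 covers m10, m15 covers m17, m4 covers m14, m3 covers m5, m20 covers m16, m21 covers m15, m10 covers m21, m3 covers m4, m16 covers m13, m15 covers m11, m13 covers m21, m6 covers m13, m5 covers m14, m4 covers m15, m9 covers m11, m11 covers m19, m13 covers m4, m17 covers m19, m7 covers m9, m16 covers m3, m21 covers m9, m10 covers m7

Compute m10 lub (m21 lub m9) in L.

m10

m21 ∨ m9 = m21
m10 ∨ m21 = m10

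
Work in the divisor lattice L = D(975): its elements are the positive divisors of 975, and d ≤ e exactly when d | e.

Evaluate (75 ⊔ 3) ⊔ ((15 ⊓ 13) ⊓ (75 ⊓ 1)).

75

75 ∨ 3 = 75
15 ∧ 13 = 1
75 ∧ 1 = 1
1 ∧ 1 = 1
75 ∨ 1 = 75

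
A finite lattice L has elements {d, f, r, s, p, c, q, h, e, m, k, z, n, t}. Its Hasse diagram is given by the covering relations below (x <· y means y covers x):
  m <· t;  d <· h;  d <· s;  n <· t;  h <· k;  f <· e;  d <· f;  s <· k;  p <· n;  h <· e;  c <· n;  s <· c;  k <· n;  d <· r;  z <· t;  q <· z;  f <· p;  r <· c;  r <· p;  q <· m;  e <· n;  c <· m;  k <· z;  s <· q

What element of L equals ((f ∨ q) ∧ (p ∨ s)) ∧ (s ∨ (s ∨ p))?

f ∨ q = t
p ∨ s = n
t ∧ n = n
s ∨ p = n
s ∨ n = n
n ∧ n = n

n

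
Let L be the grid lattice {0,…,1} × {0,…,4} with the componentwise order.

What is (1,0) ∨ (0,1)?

(1,1)

Common upper bounds of {(1,0), (0,1)}: (1,1), (1,2), (1,3), (1,4).
The least among these is (1,1).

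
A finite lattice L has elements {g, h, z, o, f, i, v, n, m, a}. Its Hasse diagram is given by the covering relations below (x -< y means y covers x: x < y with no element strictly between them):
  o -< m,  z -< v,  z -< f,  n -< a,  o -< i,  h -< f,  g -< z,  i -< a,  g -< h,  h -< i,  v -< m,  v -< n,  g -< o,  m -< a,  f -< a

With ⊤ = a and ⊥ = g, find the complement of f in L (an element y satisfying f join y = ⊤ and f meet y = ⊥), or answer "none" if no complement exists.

Need y with f ∨ y = a and f ∧ y = g.
Checking each element gives: o.

o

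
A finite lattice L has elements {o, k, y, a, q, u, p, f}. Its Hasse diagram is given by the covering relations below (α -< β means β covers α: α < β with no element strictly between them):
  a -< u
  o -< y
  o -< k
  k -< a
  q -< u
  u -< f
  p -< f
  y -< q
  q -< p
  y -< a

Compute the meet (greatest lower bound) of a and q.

y

Common lower bounds of {a, q}: o, y.
The greatest among these is y.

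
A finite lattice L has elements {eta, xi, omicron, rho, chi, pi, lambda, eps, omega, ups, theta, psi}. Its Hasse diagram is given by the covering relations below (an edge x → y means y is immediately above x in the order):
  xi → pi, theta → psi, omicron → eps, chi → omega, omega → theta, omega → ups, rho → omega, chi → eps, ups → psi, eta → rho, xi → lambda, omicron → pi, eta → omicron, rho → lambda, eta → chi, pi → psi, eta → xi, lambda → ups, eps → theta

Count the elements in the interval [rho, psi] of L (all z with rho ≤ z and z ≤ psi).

6

The interval [rho, psi] = {lambda, omega, psi, rho, theta, ups}, which has 6 elements.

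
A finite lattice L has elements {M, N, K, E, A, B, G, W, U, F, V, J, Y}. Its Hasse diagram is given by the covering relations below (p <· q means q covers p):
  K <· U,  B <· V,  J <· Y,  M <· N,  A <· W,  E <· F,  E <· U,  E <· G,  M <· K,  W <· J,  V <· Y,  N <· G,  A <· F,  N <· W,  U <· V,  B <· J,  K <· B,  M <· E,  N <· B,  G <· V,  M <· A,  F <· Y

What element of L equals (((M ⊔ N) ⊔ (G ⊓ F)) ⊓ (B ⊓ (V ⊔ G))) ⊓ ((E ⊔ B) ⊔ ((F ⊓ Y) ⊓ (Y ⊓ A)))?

N

M ∨ N = N
G ∧ F = E
N ∨ E = G
V ∨ G = V
B ∧ V = B
G ∧ B = N
E ∨ B = V
F ∧ Y = F
Y ∧ A = A
F ∧ A = A
V ∨ A = Y
N ∧ Y = N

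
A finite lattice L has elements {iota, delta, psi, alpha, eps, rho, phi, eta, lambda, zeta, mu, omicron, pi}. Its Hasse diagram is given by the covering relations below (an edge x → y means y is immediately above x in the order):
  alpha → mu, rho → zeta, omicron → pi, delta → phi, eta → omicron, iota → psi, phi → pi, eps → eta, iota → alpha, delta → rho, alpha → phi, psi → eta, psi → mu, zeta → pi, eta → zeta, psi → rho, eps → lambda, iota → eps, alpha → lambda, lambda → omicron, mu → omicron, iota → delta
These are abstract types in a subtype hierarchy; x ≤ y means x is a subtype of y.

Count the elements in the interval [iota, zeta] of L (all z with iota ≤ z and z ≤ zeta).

7

The interval [iota, zeta] = {delta, eps, eta, iota, psi, rho, zeta}, which has 7 elements.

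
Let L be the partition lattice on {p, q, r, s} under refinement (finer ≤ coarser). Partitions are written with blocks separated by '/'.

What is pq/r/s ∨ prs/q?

pqrs

The join of pq/r/s and prs/q merges any blocks that overlap across the partitions, giving pqrs.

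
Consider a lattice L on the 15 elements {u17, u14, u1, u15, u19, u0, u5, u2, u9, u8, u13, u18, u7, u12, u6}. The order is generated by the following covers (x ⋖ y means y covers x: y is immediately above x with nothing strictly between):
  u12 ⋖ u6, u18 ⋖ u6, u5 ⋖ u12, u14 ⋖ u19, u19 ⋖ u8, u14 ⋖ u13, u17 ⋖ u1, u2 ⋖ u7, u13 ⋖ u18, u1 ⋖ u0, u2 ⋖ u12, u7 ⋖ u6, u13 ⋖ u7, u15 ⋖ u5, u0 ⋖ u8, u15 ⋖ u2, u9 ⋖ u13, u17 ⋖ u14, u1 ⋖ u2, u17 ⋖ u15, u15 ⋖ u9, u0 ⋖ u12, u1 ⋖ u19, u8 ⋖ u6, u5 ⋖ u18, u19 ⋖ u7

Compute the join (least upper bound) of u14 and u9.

Common upper bounds of {u14, u9}: u13, u18, u6, u7.
The least among these is u13.

u13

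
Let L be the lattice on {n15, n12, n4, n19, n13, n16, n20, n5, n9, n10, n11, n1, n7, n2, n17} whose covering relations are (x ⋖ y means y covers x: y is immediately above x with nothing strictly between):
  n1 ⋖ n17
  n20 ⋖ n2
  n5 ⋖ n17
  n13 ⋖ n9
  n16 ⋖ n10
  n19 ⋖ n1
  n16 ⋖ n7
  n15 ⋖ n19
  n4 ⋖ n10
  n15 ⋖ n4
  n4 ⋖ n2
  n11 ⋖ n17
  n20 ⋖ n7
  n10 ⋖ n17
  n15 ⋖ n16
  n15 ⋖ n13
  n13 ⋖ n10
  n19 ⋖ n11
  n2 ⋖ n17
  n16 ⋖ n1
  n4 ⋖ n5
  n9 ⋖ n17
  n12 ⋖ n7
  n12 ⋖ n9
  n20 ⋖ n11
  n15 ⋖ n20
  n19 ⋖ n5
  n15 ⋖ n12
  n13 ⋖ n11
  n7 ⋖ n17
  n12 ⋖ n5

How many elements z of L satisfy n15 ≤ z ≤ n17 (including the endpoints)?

15

The interval [n15, n17] = {n1, n10, n11, n12, n13, n15, n16, n17, n19, n2, n20, n4, n5, n7, n9}, which has 15 elements.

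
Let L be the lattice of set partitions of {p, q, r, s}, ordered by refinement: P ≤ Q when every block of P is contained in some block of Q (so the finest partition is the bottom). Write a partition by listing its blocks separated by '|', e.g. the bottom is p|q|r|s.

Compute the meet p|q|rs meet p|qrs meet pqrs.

p|q|rs

The meet (common refinement) of p|q|rs, p|qrs, pqrs intersects blocks pairwise, giving p|q|rs.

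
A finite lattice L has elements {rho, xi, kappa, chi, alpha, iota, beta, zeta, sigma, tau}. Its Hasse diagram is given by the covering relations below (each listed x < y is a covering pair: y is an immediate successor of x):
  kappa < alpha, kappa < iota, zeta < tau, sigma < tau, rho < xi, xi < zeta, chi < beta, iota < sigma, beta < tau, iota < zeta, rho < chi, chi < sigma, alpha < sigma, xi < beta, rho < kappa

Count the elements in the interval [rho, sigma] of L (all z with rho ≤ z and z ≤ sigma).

6

The interval [rho, sigma] = {alpha, chi, iota, kappa, rho, sigma}, which has 6 elements.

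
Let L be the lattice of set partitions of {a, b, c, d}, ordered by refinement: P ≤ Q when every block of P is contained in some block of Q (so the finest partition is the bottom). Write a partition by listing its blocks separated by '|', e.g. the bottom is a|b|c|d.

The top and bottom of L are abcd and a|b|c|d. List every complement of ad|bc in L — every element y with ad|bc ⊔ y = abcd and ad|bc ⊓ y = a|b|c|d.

ab|cd, ab|c|d, ac|bd, ac|b|d, a|bd|c, a|b|cd

Need y with ad|bc ∨ y = abcd and ad|bc ∧ y = a|b|c|d.
Checking each element gives: ab|cd, ab|c|d, ac|bd, ac|b|d, a|bd|c, a|b|cd.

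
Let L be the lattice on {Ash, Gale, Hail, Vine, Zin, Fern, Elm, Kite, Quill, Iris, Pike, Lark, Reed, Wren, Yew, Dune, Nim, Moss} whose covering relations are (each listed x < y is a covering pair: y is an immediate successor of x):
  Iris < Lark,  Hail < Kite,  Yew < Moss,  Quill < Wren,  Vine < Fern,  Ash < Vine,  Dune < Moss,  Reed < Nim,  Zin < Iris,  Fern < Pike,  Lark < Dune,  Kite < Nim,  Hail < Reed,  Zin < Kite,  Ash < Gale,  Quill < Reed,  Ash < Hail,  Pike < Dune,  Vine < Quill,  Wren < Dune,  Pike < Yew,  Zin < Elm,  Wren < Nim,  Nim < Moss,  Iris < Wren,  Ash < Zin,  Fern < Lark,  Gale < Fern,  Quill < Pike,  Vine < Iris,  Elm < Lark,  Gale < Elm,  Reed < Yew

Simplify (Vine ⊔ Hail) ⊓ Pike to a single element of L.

Vine ∨ Hail = Reed
Reed ∧ Pike = Quill

Quill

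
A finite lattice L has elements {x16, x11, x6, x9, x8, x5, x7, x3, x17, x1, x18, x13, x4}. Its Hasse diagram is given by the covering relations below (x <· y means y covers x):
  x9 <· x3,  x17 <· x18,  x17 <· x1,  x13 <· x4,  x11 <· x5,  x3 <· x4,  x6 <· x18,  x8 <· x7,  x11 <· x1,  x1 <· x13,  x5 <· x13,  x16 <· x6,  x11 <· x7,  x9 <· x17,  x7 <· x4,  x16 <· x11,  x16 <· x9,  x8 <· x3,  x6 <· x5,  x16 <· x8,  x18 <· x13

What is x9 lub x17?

x17

Common upper bounds of {x9, x17}: x1, x13, x17, x18, x4.
The least among these is x17.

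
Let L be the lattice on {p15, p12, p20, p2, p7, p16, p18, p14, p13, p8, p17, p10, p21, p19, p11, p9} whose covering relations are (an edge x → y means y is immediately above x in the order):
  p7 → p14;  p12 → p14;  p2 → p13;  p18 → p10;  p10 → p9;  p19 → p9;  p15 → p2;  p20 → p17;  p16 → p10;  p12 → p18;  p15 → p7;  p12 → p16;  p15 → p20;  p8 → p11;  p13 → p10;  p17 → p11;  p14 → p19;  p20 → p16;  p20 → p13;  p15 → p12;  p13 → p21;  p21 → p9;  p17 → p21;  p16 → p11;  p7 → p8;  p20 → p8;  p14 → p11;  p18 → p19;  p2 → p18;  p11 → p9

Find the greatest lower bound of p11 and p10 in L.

p16

Common lower bounds of {p11, p10}: p12, p15, p16, p20.
The greatest among these is p16.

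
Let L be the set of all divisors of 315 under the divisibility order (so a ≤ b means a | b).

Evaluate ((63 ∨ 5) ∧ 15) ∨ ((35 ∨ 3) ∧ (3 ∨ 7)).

63 ∨ 5 = 315
315 ∧ 15 = 15
35 ∨ 3 = 105
3 ∨ 7 = 21
105 ∧ 21 = 21
15 ∨ 21 = 105

105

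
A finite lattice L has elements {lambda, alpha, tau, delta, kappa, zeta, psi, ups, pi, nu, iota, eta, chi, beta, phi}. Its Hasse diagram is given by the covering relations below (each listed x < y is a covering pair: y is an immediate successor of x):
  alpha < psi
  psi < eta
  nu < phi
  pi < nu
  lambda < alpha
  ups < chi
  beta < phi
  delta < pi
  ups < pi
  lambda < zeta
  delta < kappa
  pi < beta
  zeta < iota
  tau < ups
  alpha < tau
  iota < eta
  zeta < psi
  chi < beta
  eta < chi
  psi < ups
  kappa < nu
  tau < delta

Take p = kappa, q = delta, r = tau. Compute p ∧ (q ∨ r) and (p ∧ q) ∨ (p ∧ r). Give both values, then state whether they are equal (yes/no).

delta; delta; yes

q ∨ r = delta, so p ∧ (q ∨ r) = kappa ∧ delta = delta.
p ∧ q = delta and p ∧ r = tau, so (p ∧ q) ∨ (p ∧ r) = delta ∨ tau = delta.
Equal: yes.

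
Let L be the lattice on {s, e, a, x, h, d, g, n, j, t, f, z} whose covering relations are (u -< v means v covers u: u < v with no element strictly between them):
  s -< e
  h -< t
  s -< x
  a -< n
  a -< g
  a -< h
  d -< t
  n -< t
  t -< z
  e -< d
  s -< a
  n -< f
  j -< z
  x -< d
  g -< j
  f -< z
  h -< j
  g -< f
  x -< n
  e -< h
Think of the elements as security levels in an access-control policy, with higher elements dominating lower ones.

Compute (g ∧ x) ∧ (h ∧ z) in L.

s

g ∧ x = s
h ∧ z = h
s ∧ h = s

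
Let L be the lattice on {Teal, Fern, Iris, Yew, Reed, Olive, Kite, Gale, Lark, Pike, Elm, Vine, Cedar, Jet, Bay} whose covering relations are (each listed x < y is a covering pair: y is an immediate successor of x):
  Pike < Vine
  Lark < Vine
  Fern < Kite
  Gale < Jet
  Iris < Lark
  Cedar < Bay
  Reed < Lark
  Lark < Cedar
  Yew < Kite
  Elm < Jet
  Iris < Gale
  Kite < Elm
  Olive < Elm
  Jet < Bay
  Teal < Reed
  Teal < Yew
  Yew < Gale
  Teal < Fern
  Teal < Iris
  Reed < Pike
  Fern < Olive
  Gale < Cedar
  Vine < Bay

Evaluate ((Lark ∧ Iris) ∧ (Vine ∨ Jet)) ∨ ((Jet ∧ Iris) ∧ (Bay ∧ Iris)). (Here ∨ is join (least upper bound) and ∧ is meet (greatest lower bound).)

Iris

Lark ∧ Iris = Iris
Vine ∨ Jet = Bay
Iris ∧ Bay = Iris
Jet ∧ Iris = Iris
Bay ∧ Iris = Iris
Iris ∧ Iris = Iris
Iris ∨ Iris = Iris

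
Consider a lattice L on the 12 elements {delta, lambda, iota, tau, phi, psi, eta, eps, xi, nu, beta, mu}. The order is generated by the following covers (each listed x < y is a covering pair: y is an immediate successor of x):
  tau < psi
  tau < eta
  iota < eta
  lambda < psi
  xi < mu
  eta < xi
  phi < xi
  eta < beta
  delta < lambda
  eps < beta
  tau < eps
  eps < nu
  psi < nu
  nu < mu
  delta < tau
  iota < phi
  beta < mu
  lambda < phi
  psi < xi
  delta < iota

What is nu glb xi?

Common lower bounds of {nu, xi}: delta, lambda, psi, tau.
The greatest among these is psi.

psi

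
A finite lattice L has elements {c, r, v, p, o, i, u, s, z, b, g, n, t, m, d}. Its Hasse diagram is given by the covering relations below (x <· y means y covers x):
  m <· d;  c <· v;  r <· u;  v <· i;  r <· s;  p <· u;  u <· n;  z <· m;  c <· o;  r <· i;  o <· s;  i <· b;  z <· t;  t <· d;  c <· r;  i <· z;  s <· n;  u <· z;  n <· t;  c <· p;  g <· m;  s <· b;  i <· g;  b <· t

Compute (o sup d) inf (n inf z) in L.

u

o ∨ d = d
n ∧ z = u
d ∧ u = u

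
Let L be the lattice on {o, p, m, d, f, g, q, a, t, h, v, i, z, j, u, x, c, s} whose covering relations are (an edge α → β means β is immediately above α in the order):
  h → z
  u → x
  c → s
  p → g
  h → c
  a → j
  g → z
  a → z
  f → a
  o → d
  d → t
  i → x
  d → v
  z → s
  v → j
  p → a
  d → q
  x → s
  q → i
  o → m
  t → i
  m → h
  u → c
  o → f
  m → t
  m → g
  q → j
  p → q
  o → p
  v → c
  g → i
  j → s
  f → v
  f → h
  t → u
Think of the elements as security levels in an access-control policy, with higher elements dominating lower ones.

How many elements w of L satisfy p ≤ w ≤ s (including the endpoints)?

9

The interval [p, s] = {a, g, i, j, p, q, s, x, z}, which has 9 elements.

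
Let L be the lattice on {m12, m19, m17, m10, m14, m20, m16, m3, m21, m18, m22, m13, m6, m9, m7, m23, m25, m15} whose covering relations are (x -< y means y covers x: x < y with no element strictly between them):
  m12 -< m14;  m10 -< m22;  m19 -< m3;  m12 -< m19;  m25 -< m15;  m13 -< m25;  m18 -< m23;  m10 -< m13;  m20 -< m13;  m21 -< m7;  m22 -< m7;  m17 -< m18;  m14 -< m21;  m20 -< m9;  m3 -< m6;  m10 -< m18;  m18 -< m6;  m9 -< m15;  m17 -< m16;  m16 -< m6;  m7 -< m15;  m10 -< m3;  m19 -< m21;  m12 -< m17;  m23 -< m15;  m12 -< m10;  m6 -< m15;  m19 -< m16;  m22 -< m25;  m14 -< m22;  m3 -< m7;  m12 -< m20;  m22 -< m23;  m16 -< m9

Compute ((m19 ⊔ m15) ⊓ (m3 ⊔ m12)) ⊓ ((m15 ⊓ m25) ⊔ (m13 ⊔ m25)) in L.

m10

m19 ∨ m15 = m15
m3 ∨ m12 = m3
m15 ∧ m3 = m3
m15 ∧ m25 = m25
m13 ∨ m25 = m25
m25 ∨ m25 = m25
m3 ∧ m25 = m10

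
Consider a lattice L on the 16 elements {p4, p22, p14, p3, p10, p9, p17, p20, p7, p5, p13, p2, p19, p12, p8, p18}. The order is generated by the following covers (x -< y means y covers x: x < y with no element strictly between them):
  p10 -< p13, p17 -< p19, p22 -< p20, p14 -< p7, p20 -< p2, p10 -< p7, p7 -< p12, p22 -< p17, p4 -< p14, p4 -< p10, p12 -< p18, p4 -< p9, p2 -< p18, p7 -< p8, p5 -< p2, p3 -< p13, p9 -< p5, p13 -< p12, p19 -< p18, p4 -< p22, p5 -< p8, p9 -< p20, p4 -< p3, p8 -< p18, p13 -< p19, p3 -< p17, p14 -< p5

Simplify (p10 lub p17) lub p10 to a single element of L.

p19

p10 ∨ p17 = p19
p19 ∨ p10 = p19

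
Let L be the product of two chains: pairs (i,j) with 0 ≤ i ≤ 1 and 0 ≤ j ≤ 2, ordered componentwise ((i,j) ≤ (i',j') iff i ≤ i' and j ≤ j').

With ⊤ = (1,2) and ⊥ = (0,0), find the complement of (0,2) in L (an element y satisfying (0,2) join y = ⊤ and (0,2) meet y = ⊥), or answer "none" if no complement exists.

Need y with (0,2) ∨ y = (1,2) and (0,2) ∧ y = (0,0).
Checking each element gives: (1,0).

(1,0)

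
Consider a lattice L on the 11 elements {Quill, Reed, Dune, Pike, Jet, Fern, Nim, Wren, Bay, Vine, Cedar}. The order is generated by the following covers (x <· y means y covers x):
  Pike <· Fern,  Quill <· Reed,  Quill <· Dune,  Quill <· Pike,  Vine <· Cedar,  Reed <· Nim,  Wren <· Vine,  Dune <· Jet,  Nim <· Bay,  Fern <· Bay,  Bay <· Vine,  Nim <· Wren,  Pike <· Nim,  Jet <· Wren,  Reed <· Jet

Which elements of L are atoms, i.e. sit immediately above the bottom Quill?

The atoms are exactly the elements that cover Quill: Dune, Pike, Reed.

Dune, Pike, Reed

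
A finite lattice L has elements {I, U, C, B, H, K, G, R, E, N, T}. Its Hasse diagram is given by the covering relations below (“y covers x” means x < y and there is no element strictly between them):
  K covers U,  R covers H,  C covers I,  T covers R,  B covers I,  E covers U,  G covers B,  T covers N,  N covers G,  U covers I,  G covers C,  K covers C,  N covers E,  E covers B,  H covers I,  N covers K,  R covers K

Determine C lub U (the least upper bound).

Common upper bounds of {C, U}: K, N, R, T.
The least among these is K.

K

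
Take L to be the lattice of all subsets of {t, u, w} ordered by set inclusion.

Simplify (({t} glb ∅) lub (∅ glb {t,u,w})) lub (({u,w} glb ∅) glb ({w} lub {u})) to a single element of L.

∅

{t} ∧ ∅ = ∅
∅ ∧ {t,u,w} = ∅
∅ ∨ ∅ = ∅
{u,w} ∧ ∅ = ∅
{w} ∨ {u} = {u,w}
∅ ∧ {u,w} = ∅
∅ ∨ ∅ = ∅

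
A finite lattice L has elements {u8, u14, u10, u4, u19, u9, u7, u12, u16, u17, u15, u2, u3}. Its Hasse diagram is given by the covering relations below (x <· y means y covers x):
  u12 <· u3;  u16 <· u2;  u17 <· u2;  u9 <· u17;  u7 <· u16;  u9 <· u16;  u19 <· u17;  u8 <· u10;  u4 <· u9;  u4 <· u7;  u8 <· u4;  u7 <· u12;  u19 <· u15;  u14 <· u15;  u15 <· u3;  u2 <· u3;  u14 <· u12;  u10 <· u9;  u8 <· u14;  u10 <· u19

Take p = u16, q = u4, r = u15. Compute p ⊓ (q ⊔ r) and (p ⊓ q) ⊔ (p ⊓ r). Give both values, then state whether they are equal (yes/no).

u16; u9; no

q ⊔ r = u3, so p ⊓ (q ⊔ r) = u16 ⊓ u3 = u16.
p ⊓ q = u4 and p ⊓ r = u10, so (p ⊓ q) ⊔ (p ⊓ r) = u4 ⊔ u10 = u9.
Equal: no.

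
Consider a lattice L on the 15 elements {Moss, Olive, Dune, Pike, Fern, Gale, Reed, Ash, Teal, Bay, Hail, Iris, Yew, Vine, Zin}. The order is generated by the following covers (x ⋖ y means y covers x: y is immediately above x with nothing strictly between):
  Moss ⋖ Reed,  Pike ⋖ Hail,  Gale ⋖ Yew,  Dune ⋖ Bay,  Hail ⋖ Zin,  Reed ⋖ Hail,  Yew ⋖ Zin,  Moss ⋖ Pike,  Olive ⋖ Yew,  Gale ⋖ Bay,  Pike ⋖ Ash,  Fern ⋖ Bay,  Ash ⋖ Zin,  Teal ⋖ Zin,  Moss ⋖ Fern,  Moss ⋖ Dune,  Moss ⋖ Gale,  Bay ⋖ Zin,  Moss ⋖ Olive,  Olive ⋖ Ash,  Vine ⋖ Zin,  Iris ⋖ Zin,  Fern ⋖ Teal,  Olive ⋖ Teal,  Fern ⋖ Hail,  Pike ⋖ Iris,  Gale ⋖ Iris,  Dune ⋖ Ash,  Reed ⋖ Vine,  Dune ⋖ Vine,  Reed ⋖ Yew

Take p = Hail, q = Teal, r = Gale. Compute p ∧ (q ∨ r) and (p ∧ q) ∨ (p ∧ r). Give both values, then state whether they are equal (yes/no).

q ∨ r = Zin, so p ∧ (q ∨ r) = Hail ∧ Zin = Hail.
p ∧ q = Fern and p ∧ r = Moss, so (p ∧ q) ∨ (p ∧ r) = Fern ∨ Moss = Fern.
Equal: no.

Hail; Fern; no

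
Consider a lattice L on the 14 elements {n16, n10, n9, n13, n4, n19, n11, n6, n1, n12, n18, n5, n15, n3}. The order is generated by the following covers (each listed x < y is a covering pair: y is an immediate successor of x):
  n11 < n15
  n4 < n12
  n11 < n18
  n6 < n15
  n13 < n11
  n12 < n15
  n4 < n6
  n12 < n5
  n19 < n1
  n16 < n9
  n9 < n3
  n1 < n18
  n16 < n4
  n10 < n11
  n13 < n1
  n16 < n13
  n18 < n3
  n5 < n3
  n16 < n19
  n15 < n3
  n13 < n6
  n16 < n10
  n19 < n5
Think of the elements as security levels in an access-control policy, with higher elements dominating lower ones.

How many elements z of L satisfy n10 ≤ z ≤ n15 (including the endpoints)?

3

The interval [n10, n15] = {n10, n11, n15}, which has 3 elements.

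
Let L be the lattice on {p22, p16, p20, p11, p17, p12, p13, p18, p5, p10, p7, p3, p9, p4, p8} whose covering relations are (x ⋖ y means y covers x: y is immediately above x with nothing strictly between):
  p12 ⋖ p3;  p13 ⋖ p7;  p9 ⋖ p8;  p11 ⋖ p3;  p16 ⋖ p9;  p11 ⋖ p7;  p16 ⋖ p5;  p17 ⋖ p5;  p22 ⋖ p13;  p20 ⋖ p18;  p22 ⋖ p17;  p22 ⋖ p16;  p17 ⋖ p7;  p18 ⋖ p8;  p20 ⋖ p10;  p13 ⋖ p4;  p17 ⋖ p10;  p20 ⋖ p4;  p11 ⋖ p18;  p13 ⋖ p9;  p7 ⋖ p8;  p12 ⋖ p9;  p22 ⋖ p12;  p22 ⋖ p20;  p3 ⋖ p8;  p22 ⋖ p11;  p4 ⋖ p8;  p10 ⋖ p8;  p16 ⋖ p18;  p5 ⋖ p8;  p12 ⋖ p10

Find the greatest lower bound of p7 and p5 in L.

Common lower bounds of {p7, p5}: p17, p22.
The greatest among these is p17.

p17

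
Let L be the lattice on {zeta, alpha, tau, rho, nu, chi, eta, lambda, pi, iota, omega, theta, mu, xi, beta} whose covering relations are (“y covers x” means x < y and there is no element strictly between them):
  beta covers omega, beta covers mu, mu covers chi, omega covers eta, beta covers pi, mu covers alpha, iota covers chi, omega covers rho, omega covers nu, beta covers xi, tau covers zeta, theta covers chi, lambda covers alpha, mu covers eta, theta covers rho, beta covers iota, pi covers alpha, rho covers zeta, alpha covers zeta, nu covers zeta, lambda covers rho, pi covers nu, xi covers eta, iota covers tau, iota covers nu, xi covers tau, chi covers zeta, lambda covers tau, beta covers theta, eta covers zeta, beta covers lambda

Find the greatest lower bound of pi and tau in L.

zeta

Common lower bounds of {pi, tau}: zeta.
The greatest among these is zeta.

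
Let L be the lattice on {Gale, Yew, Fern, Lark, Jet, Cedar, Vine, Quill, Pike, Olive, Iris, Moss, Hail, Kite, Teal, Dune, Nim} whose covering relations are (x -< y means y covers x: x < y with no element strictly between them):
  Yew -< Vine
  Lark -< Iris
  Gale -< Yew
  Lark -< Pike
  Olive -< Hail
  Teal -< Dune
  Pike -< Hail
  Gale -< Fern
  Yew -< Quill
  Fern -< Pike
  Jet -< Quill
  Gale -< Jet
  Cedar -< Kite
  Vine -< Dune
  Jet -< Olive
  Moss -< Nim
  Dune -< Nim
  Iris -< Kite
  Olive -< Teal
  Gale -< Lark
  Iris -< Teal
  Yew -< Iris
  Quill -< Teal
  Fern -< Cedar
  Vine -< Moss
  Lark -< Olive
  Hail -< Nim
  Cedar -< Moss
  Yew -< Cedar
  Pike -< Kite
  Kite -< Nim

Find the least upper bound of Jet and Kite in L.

Nim

Common upper bounds of {Jet, Kite}: Nim.
The least among these is Nim.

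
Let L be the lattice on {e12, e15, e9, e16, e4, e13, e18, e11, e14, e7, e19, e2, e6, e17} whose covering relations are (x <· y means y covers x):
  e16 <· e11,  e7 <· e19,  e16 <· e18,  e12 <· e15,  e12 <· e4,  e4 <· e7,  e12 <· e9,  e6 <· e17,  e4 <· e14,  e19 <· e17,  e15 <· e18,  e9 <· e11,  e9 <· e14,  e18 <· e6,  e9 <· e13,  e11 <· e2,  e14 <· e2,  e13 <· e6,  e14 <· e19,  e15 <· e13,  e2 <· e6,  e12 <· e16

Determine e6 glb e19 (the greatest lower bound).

e14

Common lower bounds of {e6, e19}: e12, e14, e4, e9.
The greatest among these is e14.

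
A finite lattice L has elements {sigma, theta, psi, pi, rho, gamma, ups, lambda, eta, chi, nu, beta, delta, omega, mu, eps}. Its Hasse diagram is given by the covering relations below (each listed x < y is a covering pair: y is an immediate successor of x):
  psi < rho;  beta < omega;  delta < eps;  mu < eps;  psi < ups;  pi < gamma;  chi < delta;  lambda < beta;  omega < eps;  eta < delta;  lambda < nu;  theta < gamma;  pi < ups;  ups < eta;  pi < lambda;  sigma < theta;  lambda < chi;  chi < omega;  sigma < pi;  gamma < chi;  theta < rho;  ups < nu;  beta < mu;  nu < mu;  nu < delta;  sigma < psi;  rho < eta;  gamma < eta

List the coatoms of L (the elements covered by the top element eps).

delta, mu, omega

The coatoms are exactly the elements covered by eps: delta, mu, omega.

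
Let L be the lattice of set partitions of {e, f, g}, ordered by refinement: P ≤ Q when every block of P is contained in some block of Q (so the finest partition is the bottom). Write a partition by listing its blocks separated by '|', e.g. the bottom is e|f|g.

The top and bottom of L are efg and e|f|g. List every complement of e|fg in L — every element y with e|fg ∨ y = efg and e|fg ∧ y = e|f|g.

Need y with e|fg ∨ y = efg and e|fg ∧ y = e|f|g.
Checking each element gives: ef|g, eg|f.

ef|g, eg|f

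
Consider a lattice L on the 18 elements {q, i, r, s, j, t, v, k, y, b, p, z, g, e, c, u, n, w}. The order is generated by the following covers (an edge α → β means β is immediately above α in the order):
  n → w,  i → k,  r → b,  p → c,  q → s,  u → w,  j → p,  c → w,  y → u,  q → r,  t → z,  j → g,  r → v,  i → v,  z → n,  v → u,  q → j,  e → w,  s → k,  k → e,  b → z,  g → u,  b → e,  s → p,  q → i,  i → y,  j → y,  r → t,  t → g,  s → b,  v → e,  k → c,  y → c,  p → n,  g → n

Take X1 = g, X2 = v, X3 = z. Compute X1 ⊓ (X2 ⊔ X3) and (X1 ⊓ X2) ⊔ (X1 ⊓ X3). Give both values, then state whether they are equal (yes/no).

g; t; no

X2 ⊔ X3 = w, so X1 ⊓ (X2 ⊔ X3) = g ⊓ w = g.
X1 ⊓ X2 = r and X1 ⊓ X3 = t, so (X1 ⊓ X2) ⊔ (X1 ⊓ X3) = r ⊔ t = t.
Equal: no.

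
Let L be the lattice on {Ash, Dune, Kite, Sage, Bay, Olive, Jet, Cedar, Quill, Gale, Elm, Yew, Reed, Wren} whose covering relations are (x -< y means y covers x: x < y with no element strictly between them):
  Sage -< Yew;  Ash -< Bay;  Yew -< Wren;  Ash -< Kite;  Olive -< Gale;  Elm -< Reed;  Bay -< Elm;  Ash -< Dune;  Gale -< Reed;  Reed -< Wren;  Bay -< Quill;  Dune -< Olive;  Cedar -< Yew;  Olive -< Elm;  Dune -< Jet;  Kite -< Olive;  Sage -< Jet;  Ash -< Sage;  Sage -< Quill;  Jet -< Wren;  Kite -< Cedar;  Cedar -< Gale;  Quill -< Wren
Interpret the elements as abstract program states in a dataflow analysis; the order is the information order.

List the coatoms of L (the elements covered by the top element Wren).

Jet, Quill, Reed, Yew

The coatoms are exactly the elements covered by Wren: Jet, Quill, Reed, Yew.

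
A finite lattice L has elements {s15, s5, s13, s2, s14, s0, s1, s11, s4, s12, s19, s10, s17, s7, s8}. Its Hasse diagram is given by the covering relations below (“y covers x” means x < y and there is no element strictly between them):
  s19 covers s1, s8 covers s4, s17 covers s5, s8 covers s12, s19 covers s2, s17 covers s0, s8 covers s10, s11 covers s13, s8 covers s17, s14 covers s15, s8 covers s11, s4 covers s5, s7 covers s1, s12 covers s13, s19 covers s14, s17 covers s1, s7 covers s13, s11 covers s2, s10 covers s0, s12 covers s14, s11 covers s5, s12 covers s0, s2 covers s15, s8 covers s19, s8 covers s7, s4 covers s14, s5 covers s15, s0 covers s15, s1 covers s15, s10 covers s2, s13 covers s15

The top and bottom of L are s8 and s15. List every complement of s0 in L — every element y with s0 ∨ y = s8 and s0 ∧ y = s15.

s11, s19, s4, s7

Need y with s0 ∨ y = s8 and s0 ∧ y = s15.
Checking each element gives: s11, s19, s4, s7.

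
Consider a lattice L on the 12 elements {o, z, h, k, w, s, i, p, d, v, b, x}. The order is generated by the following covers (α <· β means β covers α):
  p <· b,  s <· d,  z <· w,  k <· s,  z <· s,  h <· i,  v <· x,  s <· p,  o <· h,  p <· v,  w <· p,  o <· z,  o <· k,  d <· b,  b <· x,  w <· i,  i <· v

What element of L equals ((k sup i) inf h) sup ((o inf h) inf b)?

h

k ∨ i = v
v ∧ h = h
o ∧ h = o
o ∧ b = o
h ∨ o = h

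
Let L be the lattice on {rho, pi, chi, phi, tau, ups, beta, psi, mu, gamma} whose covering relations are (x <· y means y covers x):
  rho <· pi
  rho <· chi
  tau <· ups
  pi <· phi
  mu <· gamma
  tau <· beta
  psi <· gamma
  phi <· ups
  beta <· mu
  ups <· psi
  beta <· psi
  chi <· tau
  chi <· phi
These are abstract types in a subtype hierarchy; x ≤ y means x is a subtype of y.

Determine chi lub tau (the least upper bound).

tau

Common upper bounds of {chi, tau}: beta, gamma, mu, psi, tau, ups.
The least among these is tau.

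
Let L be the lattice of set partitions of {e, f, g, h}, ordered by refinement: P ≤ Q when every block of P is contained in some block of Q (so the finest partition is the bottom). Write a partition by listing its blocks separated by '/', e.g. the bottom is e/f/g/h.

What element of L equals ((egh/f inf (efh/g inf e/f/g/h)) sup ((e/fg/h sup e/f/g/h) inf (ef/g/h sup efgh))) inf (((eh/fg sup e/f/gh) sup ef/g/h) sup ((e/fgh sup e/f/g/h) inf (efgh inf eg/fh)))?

e/fg/h

efh/g ∧ e/f/g/h = e/f/g/h
egh/f ∧ e/f/g/h = e/f/g/h
e/fg/h ∨ e/f/g/h = e/fg/h
ef/g/h ∨ efgh = efgh
e/fg/h ∧ efgh = e/fg/h
e/f/g/h ∨ e/fg/h = e/fg/h
eh/fg ∨ e/f/gh = efgh
efgh ∨ ef/g/h = efgh
e/fgh ∨ e/f/g/h = e/fgh
efgh ∧ eg/fh = eg/fh
e/fgh ∧ eg/fh = e/fh/g
efgh ∨ e/fh/g = efgh
e/fg/h ∧ efgh = e/fg/h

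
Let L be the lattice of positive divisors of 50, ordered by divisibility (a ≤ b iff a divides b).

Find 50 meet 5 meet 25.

In the divisibility order, the meet is the greatest common divisor: gcd(50, 5, 25) = 5.

5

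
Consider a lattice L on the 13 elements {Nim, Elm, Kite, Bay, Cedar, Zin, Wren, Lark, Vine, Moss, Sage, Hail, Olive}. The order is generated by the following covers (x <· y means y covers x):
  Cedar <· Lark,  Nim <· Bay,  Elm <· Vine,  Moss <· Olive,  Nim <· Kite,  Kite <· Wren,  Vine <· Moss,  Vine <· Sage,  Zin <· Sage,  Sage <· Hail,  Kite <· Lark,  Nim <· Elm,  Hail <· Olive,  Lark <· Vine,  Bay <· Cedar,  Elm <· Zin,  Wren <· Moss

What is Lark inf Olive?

Lark

Common lower bounds of {Lark, Olive}: Bay, Cedar, Kite, Lark, Nim.
The greatest among these is Lark.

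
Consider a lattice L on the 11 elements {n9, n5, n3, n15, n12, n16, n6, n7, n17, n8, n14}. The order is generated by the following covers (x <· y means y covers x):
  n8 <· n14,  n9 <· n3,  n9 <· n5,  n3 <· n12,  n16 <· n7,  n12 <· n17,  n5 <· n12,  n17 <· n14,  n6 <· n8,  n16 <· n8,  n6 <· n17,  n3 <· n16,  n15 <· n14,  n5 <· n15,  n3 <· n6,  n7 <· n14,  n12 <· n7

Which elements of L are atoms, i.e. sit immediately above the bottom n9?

The atoms are exactly the elements that cover n9: n3, n5.

n3, n5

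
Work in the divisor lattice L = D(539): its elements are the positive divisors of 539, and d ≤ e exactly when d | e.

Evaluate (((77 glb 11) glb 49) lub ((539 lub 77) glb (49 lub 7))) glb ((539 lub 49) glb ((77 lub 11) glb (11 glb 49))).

77 ∧ 11 = 11
11 ∧ 49 = 1
539 ∨ 77 = 539
49 ∨ 7 = 49
539 ∧ 49 = 49
1 ∨ 49 = 49
539 ∨ 49 = 539
77 ∨ 11 = 77
11 ∧ 49 = 1
77 ∧ 1 = 1
539 ∧ 1 = 1
49 ∧ 1 = 1

1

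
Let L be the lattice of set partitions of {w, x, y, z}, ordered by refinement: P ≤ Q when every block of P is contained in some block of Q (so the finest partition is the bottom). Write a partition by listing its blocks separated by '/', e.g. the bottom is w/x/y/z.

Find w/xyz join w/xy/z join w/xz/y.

The join of w/xyz, w/xy/z, w/xz/y merges any blocks that overlap across the partitions, giving w/xyz.

w/xyz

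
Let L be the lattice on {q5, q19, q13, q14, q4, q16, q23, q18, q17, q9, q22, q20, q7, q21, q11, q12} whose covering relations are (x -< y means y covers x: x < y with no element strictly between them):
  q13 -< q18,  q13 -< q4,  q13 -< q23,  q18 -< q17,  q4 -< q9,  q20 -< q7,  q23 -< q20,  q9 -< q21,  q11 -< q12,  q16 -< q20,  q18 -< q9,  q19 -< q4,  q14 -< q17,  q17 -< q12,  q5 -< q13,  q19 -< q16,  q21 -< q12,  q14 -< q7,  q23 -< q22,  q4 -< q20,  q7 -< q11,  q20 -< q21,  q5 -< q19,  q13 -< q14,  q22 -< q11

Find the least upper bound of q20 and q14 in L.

Common upper bounds of {q20, q14}: q11, q12, q7.
The least among these is q7.

q7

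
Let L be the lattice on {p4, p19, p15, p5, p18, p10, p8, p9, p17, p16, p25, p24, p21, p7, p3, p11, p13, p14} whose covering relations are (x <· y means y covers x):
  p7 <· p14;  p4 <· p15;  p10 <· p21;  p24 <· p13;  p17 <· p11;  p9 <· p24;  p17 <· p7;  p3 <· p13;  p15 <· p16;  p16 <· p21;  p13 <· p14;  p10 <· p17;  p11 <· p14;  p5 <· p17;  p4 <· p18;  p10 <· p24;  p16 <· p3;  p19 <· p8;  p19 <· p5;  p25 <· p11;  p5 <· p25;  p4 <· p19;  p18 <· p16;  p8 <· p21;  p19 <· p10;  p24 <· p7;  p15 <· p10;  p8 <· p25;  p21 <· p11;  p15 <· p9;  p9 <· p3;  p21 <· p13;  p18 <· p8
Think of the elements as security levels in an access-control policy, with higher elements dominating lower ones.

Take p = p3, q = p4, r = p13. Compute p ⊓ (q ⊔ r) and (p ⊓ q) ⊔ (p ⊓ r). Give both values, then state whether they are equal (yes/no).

p3; p3; yes

q ⊔ r = p13, so p ⊓ (q ⊔ r) = p3 ⊓ p13 = p3.
p ⊓ q = p4 and p ⊓ r = p3, so (p ⊓ q) ⊔ (p ⊓ r) = p4 ⊔ p3 = p3.
Equal: yes.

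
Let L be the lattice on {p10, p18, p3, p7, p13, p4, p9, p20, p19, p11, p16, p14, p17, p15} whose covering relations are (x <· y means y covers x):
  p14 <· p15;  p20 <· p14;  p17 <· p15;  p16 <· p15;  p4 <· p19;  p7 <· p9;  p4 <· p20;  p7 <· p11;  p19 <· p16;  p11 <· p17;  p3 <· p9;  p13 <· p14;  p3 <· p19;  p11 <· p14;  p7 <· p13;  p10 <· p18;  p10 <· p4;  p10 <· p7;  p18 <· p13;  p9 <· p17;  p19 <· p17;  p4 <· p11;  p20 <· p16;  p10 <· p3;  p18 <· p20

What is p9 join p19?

p17

Common upper bounds of {p9, p19}: p15, p17.
The least among these is p17.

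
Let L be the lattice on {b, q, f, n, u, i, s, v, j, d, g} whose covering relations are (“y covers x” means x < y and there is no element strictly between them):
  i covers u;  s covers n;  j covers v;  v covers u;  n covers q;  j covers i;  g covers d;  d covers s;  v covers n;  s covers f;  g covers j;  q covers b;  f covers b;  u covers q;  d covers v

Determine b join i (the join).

Common upper bounds of {b, i}: g, i, j.
The least among these is i.

i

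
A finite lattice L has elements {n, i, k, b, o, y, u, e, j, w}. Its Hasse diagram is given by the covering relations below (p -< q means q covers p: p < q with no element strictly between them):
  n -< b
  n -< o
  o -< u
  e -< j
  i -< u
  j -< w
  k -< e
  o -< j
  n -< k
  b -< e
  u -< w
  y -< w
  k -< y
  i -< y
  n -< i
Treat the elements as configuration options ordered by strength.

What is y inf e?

Common lower bounds of {y, e}: k, n.
The greatest among these is k.

k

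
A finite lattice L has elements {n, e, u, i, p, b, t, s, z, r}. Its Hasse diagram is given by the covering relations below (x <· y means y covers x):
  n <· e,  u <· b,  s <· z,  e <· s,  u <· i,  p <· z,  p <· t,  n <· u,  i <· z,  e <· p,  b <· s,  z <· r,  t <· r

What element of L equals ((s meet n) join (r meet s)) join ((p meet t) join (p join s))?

z

s ∧ n = n
r ∧ s = s
n ∨ s = s
p ∧ t = p
p ∨ s = z
p ∨ z = z
s ∨ z = z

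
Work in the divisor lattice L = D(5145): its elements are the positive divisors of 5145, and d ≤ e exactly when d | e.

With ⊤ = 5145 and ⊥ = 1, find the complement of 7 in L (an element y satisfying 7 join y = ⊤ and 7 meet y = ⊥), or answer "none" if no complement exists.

For every candidate y, either 7 ∨ y ≠ 5145 or 7 ∧ y ≠ 1; no complement exists.

none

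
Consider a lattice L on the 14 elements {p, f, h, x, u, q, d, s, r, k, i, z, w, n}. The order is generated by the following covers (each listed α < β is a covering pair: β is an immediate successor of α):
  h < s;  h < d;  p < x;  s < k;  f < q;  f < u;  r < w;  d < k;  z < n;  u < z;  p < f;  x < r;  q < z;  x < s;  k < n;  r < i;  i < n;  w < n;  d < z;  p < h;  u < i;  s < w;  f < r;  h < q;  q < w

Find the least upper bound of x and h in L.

s

Common upper bounds of {x, h}: k, n, s, w.
The least among these is s.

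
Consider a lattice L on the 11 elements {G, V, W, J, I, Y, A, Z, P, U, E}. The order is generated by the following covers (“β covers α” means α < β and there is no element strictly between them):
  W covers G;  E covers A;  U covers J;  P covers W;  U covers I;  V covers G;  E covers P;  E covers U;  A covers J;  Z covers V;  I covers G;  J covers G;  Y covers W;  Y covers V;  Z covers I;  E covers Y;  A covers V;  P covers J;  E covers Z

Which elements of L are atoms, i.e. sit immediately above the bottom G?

The atoms are exactly the elements that cover G: I, J, V, W.

I, J, V, W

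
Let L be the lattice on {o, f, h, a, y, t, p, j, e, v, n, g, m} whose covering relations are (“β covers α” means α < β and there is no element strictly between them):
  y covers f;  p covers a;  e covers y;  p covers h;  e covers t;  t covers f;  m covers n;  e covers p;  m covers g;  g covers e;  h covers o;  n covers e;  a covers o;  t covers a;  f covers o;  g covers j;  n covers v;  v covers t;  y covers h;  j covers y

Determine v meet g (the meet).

Common lower bounds of {v, g}: a, f, o, t.
The greatest among these is t.

t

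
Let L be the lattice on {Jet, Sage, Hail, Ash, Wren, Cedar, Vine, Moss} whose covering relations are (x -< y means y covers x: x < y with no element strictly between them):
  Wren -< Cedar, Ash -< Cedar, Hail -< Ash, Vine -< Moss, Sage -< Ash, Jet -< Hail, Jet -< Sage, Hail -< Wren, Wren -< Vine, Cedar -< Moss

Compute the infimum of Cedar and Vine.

Common lower bounds of {Cedar, Vine}: Hail, Jet, Wren.
The greatest among these is Wren.

Wren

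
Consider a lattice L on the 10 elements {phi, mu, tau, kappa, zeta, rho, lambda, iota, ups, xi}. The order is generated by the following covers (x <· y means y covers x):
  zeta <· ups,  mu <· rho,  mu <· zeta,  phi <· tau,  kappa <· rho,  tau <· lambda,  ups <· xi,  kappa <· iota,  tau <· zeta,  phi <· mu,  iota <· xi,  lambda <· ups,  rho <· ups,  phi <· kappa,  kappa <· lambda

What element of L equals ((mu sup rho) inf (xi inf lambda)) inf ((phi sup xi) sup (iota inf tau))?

mu ∨ rho = rho
xi ∧ lambda = lambda
rho ∧ lambda = kappa
phi ∨ xi = xi
iota ∧ tau = phi
xi ∨ phi = xi
kappa ∧ xi = kappa

kappa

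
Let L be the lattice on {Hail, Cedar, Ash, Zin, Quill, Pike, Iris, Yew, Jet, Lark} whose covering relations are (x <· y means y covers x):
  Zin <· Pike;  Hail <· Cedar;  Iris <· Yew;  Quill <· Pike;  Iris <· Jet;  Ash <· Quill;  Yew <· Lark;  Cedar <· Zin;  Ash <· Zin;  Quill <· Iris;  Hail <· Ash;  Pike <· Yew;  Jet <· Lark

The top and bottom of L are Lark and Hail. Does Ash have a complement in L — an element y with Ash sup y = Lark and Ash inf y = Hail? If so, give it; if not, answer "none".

For every candidate y, either Ash ∨ y ≠ Lark or Ash ∧ y ≠ Hail; no complement exists.

none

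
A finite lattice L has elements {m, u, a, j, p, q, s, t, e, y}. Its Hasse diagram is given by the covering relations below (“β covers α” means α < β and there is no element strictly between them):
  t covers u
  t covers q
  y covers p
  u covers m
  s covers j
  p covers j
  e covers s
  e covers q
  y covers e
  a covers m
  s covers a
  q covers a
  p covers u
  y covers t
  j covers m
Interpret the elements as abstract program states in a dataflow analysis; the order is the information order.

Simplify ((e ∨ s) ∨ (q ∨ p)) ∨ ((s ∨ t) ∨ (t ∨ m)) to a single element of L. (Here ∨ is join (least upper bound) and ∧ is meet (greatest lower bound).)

e ∨ s = e
q ∨ p = y
e ∨ y = y
s ∨ t = y
t ∨ m = t
y ∨ t = y
y ∨ y = y

y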